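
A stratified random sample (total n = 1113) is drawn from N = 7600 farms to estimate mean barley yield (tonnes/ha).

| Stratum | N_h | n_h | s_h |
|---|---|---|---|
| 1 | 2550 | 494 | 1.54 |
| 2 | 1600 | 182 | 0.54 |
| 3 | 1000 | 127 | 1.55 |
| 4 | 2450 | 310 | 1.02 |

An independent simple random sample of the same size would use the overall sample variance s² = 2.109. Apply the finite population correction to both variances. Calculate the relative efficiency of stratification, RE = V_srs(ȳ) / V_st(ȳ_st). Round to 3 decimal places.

RE ≈ 1.485

V̂(ȳ_st) = Σ W_h² (1 − n_h/N_h) s_h²/n_h, with W_h = N_h/N and N = 7600:
  stratum 1: (2550/7600)²·(1 − 494/2550)·1.54²/494 = 0.000435763
  stratum 2: (1600/7600)²·(1 − 182/1600)·0.54²/182 = 6.2934e-05
  stratum 3: (1000/7600)²·(1 − 127/1000)·1.55²/127 = 0.000285921
  stratum 4: (2450/7600)²·(1 − 310/2450)·1.02²/310 = 0.000304643
V_st = 0.00108926
V_srs = (1 − 1113/7600)·2.109/1113 = 0.00161738
Relative efficiency = V_srs / V_st = 0.00161738/0.00108926 = 1.4848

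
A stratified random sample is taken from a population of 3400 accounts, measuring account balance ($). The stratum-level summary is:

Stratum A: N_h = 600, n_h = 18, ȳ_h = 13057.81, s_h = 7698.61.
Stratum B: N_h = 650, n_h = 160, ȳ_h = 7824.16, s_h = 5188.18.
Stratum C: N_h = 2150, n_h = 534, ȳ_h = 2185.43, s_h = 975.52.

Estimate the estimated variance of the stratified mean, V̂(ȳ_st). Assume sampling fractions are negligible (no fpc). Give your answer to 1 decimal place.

V̂(ȳ_st) = Σ W_h² s_h²/n_h, with W_h = N_h/N and N = 3400:
  stratum A: (600/3400)²·7698.61²/18 = 102541
  stratum B: (650/3400)²·5188.18²/160 = 6148.64
  stratum C: (2150/3400)²·975.52²/534 = 712.607
V̂(ȳ_st) = 109402

V̂(ȳ_st) ≈ 109402.1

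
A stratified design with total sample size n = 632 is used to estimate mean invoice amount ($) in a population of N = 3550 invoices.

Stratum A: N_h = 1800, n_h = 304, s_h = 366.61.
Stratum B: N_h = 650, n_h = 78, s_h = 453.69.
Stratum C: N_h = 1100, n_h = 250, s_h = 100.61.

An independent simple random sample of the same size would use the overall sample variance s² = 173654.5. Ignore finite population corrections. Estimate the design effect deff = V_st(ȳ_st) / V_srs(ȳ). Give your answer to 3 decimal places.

deff ≈ 0.750

V̂(ȳ_st) = Σ W_h² s_h²/n_h, with W_h = N_h/N and N = 3550:
  stratum A: (1800/3550)²·366.61²/304 = 113.664
  stratum B: (650/3550)²·453.69²/78 = 88.4696
  stratum C: (1100/3550)²·100.61²/250 = 3.8875
V_st = 206.021
V_srs = s²/n = 173654.5/632 = 274.77
deff = V_st / V_srs = 206.021/274.77 = 0.7498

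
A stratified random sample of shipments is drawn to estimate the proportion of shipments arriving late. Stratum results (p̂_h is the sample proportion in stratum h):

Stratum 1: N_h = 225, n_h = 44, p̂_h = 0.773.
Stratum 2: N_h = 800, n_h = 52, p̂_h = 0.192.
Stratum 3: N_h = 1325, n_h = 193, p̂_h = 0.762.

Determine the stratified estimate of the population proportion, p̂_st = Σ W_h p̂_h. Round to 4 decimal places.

p̂_st ≈ 0.5690

N = 2350; stratum weights W_h = N_h/N.
p̂_st = Σ W_h p̂_h = (225·0.773 + 800·0.192 + 1325·0.762)/2350 = 0.56901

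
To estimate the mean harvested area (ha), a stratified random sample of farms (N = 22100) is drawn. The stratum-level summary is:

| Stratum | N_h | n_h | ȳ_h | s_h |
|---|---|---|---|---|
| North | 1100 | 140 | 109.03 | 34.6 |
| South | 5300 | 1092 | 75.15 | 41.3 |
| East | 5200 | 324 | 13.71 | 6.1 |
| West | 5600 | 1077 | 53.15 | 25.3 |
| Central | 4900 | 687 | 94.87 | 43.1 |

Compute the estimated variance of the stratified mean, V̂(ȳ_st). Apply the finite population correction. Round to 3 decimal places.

V̂(ȳ_st) = Σ W_h² (1 − n_h/N_h) s_h²/n_h, with W_h = N_h/N and N = 22100:
  stratum North: (1100/22100)²·(1 − 140/1100)·34.6²/140 = 0.0184886
  stratum South: (5300/22100)²·(1 − 1092/5300)·41.3²/1092 = 0.0713254
  stratum East: (5200/22100)²·(1 − 324/5200)·6.1²/324 = 0.00596207
  stratum West: (5600/22100)²·(1 − 1077/5600)·25.3²/1077 = 0.0308216
  stratum Central: (4900/22100)²·(1 − 687/4900)·43.1²/687 = 0.114288
V̂(ȳ_st) = 0.240886

V̂(ȳ_st) ≈ 0.241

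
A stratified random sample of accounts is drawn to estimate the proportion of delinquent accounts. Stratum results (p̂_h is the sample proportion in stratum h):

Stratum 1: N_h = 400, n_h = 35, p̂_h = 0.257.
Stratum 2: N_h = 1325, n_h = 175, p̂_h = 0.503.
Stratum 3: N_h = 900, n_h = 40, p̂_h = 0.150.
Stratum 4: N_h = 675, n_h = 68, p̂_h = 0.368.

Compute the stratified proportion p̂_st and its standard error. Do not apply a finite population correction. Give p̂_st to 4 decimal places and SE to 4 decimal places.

N = 3300; stratum weights W_h = N_h/N.
p̂_st = Σ W_h p̂_h = (400·0.257 + 1325·0.503 + 900·0.150 + 675·0.368)/3300 = 0.34930
V̂(p̂_st) = Σ W_h² p̂_h(1−p̂_h)/(n_h−1):
  stratum 1: (400/3300)²·0.257·0.743/34 = 8.25154e-05
  stratum 2: (1325/3300)²·0.503·0.497/174 = 0.000231622
  stratum 3: (900/3300)²·0.150·0.850/39 = 0.000243166
  stratum 4: (675/3300)²·0.368·0.632/67 = 0.000145234
V̂(p̂_st) = 0.000702537; SE = √V̂ = 0.0265054

p̂_st ≈ 0.3493, SE ≈ 0.0265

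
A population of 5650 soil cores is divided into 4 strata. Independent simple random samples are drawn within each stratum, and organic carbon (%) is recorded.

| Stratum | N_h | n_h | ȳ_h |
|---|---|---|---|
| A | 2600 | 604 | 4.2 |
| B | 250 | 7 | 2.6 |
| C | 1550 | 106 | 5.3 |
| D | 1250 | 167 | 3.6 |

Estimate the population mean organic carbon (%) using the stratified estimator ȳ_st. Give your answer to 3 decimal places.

ȳ_st ≈ 4.298

N = Σ N_h = 5650. Stratum weights W_h = N_h/N.
ȳ_st = (2600·4.2 + 250·2.6 + 1550·5.3 + 1250·3.6) / 5650 = 4.29823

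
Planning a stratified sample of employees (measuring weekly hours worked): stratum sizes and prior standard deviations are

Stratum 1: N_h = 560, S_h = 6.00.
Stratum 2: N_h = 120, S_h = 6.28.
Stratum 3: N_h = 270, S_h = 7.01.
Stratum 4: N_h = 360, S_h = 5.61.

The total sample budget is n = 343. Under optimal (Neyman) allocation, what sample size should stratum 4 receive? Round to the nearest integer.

86

Neyman allocation: n_h = n · N_h S_h / Σ N_i S_i, with n = 343.
  stratum 1: N_h·S_h = 560·6.00 = 3360.00
  stratum 2: N_h·S_h = 120·6.28 = 753.60
  stratum 3: N_h·S_h = 270·7.01 = 1892.70
  stratum 4: N_h·S_h = 360·5.61 = 2019.60
Σ N_h S_h = 8025.90
n for stratum 4 = 343·2019.60/8025.90 = 86.311 → 86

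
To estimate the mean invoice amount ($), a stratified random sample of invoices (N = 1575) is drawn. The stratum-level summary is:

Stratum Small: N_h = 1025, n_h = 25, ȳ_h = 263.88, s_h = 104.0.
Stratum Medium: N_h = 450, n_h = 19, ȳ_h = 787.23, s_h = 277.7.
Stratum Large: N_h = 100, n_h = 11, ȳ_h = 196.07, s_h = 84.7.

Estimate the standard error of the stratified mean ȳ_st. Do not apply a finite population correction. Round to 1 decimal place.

V̂(ȳ_st) = Σ W_h² s_h²/n_h, with W_h = N_h/N and N = 1575:
  stratum Small: (1025/1575)²·104.0²/25 = 183.237
  stratum Medium: (450/1575)²·277.7²/19 = 331.331
  stratum Large: (100/1575)²·84.7²/11 = 2.62914
V̂(ȳ_st) = 517.197
SE(ȳ_st) = √517.197 = 22.742

SE(ȳ_st) ≈ 22.7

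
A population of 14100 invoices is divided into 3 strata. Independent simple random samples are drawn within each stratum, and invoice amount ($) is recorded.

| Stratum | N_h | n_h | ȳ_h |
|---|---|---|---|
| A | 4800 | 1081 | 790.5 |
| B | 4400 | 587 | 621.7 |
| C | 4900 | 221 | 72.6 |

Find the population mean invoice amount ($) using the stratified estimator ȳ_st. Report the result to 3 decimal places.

N = Σ N_h = 14100. Stratum weights W_h = N_h/N.
ȳ_st = (4800·790.5 + 4400·621.7 + 4900·72.6) / 14100 = 488.34184

ȳ_st ≈ 488.342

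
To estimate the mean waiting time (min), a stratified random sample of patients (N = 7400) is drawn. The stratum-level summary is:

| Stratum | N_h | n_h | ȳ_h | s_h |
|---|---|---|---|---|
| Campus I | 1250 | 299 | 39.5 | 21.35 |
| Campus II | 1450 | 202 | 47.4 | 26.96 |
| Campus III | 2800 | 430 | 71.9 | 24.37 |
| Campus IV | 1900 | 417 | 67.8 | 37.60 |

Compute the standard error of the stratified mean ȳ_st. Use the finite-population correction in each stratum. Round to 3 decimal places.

V̂(ȳ_st) = Σ W_h² (1 − n_h/N_h) s_h²/n_h, with W_h = N_h/N and N = 7400:
  stratum Campus I: (1250/7400)²·(1 − 299/1250)·21.35²/299 = 0.0330942
  stratum Campus II: (1450/7400)²·(1 − 202/1450)·26.96²/202 = 0.118907
  stratum Campus III: (2800/7400)²·(1 − 430/2800)·24.37²/430 = 0.167373
  stratum Campus IV: (1900/7400)²·(1 − 417/1900)·37.60²/417 = 0.17445
V̂(ȳ_st) = 0.493824
SE(ȳ_st) = √0.493824 = 0.702726

SE(ȳ_st) ≈ 0.703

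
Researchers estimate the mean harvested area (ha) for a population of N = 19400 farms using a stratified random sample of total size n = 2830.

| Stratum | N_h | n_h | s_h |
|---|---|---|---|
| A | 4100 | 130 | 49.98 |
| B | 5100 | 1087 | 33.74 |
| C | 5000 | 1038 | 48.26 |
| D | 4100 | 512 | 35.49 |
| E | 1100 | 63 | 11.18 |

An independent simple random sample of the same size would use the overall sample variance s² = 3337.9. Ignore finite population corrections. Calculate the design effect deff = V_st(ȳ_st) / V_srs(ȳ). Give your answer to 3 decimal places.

deff ≈ 1.014

V̂(ȳ_st) = Σ W_h² s_h²/n_h, with W_h = N_h/N and N = 19400:
  stratum A: (4100/19400)²·49.98²/130 = 0.858249
  stratum B: (5100/19400)²·33.74²/1087 = 0.0723765
  stratum C: (5000/19400)²·48.26²/1038 = 0.149044
  stratum D: (4100/19400)²·35.49²/512 = 0.109877
  stratum E: (1100/19400)²·11.18²/63 = 0.00637859
V_st = 1.19592
V_srs = s²/n = 3337.9/2830 = 1.17947
deff = V_st / V_srs = 1.19592/1.17947 = 1.0140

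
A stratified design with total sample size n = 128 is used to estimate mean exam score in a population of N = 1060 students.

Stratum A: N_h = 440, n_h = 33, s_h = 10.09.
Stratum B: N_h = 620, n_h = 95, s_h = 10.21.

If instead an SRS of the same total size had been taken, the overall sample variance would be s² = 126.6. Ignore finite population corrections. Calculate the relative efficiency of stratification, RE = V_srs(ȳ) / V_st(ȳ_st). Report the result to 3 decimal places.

RE ≈ 1.091

V̂(ȳ_st) = Σ W_h² s_h²/n_h, with W_h = N_h/N and N = 1060:
  stratum A: (440/1060)²·10.09²/33 = 0.531572
  stratum B: (620/1060)²·10.21²/95 = 0.375405
V_st = 0.906976
V_srs = s²/n = 126.6/128 = 0.989062
Relative efficiency = V_srs / V_st = 0.989062/0.906976 = 1.0905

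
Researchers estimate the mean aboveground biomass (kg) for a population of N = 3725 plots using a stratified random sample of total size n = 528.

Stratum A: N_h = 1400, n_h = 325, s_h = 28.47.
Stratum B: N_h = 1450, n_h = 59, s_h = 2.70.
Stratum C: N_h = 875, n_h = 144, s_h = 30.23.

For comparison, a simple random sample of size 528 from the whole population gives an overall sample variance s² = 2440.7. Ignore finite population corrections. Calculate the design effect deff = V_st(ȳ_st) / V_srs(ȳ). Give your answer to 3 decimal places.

deff ≈ 0.156

V̂(ȳ_st) = Σ W_h² s_h²/n_h, with W_h = N_h/N and N = 3725:
  stratum A: (1400/3725)²·28.47²/325 = 0.352286
  stratum B: (1450/3725)²·2.70²/59 = 0.0187223
  stratum C: (875/3725)²·30.23²/144 = 0.350169
V_st = 0.721177
V_srs = s²/n = 2440.7/528 = 4.62254
deff = V_st / V_srs = 0.721177/4.62254 = 0.1560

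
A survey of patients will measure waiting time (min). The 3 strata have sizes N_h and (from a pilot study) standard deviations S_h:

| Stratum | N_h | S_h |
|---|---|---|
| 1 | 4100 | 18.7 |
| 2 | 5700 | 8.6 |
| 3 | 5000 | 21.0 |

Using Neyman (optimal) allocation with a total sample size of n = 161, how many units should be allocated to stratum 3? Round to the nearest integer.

73

Neyman allocation: n_h = n · N_h S_h / Σ N_i S_i, with n = 161.
  stratum 1: N_h·S_h = 4100·18.7 = 76670.00
  stratum 2: N_h·S_h = 5700·8.6 = 49020.00
  stratum 3: N_h·S_h = 5000·21.0 = 105000.00
Σ N_h S_h = 230690.00
n for stratum 3 = 161·105000.00/230690.00 = 73.280 → 73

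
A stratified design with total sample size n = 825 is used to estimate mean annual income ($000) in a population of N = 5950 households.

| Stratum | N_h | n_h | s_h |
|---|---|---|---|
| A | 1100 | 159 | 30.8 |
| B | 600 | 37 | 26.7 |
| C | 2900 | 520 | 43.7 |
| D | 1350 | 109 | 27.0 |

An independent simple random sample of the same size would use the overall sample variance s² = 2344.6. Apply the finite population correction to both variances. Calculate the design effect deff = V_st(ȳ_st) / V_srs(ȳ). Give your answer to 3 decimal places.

deff ≈ 0.568

V̂(ȳ_st) = Σ W_h² (1 − n_h/N_h) s_h²/n_h, with W_h = N_h/N and N = 5950:
  stratum A: (1100/5950)²·(1 − 159/1100)·30.8²/159 = 0.174443
  stratum B: (600/5950)²·(1 − 37/600)·26.7²/37 = 0.183843
  stratum C: (2900/5950)²·(1 − 520/2900)·43.7²/520 = 0.715979
  stratum D: (1350/5950)²·(1 − 109/1350)·27.0²/109 = 0.316499
V_st = 1.39076
V_srs = (1 − 825/5950)·2344.6/825 = 2.44789
deff = V_st / V_srs = 1.39076/2.44789 = 0.5681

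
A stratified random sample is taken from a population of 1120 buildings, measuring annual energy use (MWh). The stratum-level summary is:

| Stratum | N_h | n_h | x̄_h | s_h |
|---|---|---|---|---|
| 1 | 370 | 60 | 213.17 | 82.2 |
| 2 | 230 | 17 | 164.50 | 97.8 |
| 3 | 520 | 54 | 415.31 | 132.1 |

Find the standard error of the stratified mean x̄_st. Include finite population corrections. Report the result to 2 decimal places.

V̂(x̄_st) = Σ W_h² (1 − n_h/N_h) s_h²/n_h, with W_h = N_h/N and N = 1120:
  stratum 1: (370/1120)²·(1 − 60/370)·82.2²/60 = 10.2972
  stratum 2: (230/1120)²·(1 − 17/230)·97.8²/17 = 21.9735
  stratum 3: (520/1120)²·(1 − 54/520)·132.1²/54 = 62.4259
V̂(x̄_st) = 94.6967
SE(x̄_st) = √94.6967 = 9.73122

SE(x̄_st) ≈ 9.73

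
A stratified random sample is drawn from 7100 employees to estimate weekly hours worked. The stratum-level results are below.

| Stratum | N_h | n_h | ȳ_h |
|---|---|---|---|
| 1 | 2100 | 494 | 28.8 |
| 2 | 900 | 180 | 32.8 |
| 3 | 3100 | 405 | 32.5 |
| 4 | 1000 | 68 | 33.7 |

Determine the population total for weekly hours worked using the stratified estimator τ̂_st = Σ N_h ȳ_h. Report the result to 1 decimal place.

τ̂_st = Σ N_h ȳ_h = 2100·28.8 + 900·32.8 + 3100·32.5 + 1000·33.7 = 224450.0

τ̂_st ≈ 224450.0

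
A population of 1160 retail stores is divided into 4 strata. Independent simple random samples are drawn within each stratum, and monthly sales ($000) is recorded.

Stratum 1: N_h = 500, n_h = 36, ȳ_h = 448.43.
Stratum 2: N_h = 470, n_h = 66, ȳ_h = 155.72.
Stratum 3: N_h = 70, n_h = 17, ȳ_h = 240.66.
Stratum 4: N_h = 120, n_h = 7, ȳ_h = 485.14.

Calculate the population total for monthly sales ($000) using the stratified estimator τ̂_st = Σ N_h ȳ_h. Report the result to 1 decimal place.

τ̂_st ≈ 372466.4

τ̂_st = Σ N_h ȳ_h = 500·448.43 + 470·155.72 + 70·240.66 + 120·485.14 = 372466.4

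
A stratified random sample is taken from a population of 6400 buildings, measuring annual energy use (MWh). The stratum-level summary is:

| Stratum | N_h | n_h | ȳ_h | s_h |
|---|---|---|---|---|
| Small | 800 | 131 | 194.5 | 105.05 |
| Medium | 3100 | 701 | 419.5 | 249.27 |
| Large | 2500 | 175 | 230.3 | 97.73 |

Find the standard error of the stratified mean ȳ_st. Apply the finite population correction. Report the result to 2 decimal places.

SE(ȳ_st) ≈ 4.99

V̂(ȳ_st) = Σ W_h² (1 − n_h/N_h) s_h²/n_h, with W_h = N_h/N and N = 6400:
  stratum Small: (800/6400)²·(1 − 131/800)·105.05²/131 = 1.10072
  stratum Medium: (3100/6400)²·(1 − 701/3100)·249.27²/701 = 16.0936
  stratum Large: (2500/6400)²·(1 − 175/2500)·97.73²/175 = 7.74499
V̂(ȳ_st) = 24.9393
SE(ȳ_st) = √24.9393 = 4.99393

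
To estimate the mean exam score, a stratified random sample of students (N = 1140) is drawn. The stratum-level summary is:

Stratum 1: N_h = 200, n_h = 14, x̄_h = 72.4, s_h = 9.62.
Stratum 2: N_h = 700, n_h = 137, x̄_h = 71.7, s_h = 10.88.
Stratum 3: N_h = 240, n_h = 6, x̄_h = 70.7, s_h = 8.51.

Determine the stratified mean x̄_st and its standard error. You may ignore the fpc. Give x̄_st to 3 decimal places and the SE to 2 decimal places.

x̄_st = Σ W_h x̄_h = (200·72.4 + 700·71.7 + 240·70.7)/1140 = 71.61228
V̂(x̄_st) = Σ W_h² s_h²/n_h, with W_h = N_h/N and N = 1140:
  stratum 1: (200/1140)²·9.62²/14 = 0.203457
  stratum 2: (700/1140)²·10.88²/137 = 0.325779
  stratum 3: (240/1140)²·8.51²/6 = 0.534959
V̂(x̄_st) = 1.0642
SE(x̄_st) = √1.0642 = 1.0316

x̄_st ≈ 71.612, SE ≈ 1.03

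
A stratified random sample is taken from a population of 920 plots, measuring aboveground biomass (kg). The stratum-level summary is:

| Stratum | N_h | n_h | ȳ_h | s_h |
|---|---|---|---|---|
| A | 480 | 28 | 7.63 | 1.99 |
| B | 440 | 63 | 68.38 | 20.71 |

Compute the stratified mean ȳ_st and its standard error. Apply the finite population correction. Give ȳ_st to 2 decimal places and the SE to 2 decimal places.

ȳ_st ≈ 36.68, SE ≈ 1.17

ȳ_st = Σ W_h ȳ_h = (480·7.63 + 440·68.38)/920 = 36.68435
V̂(ȳ_st) = Σ W_h² (1 − n_h/N_h) s_h²/n_h, with W_h = N_h/N and N = 920:
  stratum A: (480/920)²·(1 − 28/480)·1.99²/28 = 0.0362537
  stratum B: (440/920)²·(1 − 63/440)·20.71²/63 = 1.33425
V̂(ȳ_st) = 1.37051
SE(ȳ_st) = √1.37051 = 1.17069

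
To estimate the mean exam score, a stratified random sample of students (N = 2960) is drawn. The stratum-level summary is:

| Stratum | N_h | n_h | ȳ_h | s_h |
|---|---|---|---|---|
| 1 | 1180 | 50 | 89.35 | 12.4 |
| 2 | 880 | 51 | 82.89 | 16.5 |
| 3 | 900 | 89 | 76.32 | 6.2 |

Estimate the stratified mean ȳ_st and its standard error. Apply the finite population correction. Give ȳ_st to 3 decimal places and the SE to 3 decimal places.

ȳ_st ≈ 83.468, SE ≈ 0.974

ȳ_st = Σ W_h ȳ_h = (1180·89.35 + 880·82.89 + 900·76.32)/2960 = 83.46764
V̂(ȳ_st) = Σ W_h² (1 − n_h/N_h) s_h²/n_h, with W_h = N_h/N and N = 2960:
  stratum 1: (1180/2960)²·(1 − 50/1180)·12.4²/50 = 0.468005
  stratum 2: (880/2960)²·(1 − 51/880)·16.5²/51 = 0.444479
  stratum 3: (900/2960)²·(1 − 89/900)·6.2²/89 = 0.035981
V̂(ȳ_st) = 0.948465
SE(ȳ_st) = √0.948465 = 0.973892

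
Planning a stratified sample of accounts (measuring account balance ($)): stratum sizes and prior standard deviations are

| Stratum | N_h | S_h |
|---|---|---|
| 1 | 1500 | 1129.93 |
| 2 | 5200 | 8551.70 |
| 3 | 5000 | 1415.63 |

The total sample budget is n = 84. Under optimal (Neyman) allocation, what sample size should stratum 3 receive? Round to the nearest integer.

Neyman allocation: n_h = n · N_h S_h / Σ N_i S_i, with n = 84.
  stratum 1: N_h·S_h = 1500·1129.93 = 1694895.00
  stratum 2: N_h·S_h = 5200·8551.70 = 44468840.00
  stratum 3: N_h·S_h = 5000·1415.63 = 7078150.00
Σ N_h S_h = 53241885.00
n for stratum 3 = 84·7078150.00/53241885.00 = 11.167 → 11

11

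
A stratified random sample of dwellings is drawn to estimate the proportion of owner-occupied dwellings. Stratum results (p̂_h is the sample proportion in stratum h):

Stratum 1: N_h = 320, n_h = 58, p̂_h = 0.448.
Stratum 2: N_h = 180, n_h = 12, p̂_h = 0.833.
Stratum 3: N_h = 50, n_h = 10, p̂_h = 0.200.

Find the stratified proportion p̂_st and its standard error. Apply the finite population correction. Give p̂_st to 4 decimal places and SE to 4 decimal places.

p̂_st ≈ 0.5515, SE ≈ 0.0508

N = 550; stratum weights W_h = N_h/N.
p̂_st = Σ W_h p̂_h = (320·0.448 + 180·0.833 + 50·0.200)/550 = 0.55145
V̂(p̂_st) = Σ W_h² (1 − n_h/N_h) p̂_h(1−p̂_h)/(n_h−1):
  stratum 1: (320/550)²·(1 − 58/320)·0.448·0.552/57 = 0.00120245
  stratum 2: (180/550)²·(1 − 12/180)·0.833·0.167/11 = 0.00126423
  stratum 3: (50/550)²·(1 − 10/50)·0.200·0.800/9 = 0.000117539
V̂(p̂_st) = 0.00258422; SE = √V̂ = 0.0508352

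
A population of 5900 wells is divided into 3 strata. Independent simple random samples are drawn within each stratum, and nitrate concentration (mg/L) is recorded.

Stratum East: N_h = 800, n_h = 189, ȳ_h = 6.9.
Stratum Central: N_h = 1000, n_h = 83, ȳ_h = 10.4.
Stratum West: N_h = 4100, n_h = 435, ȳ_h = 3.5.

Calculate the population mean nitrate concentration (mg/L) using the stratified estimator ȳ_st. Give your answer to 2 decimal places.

N = Σ N_h = 5900. Stratum weights W_h = N_h/N.
ȳ_st = (800·6.9 + 1000·10.4 + 4100·3.5) / 5900 = 5.1305

ȳ_st ≈ 5.13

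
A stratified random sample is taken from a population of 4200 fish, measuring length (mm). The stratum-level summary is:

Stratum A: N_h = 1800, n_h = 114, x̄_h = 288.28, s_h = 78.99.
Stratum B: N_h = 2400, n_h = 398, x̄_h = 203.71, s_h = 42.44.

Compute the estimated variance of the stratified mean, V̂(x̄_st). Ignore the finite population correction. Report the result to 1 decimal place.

V̂(x̄_st) = Σ W_h² s_h²/n_h, with W_h = N_h/N and N = 4200:
  stratum A: (1800/4200)²·78.99²/114 = 10.0528
  stratum B: (2400/4200)²·42.44²/398 = 1.47772
V̂(x̄_st) = 11.5305

V̂(x̄_st) ≈ 11.5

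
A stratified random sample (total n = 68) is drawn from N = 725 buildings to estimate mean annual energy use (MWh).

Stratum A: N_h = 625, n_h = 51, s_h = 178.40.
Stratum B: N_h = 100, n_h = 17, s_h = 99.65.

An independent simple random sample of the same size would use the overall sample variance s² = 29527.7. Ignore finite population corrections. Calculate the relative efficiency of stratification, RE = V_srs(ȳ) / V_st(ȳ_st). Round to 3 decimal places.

V̂(ȳ_st) = Σ W_h² s_h²/n_h, with W_h = N_h/N and N = 725:
  stratum A: (625/725)²·178.40²/51 = 463.771
  stratum B: (100/725)²·99.65²/17 = 11.113
V_st = 474.884
V_srs = s²/n = 29527.7/68 = 434.231
Relative efficiency = V_srs / V_st = 434.231/474.884 = 0.9144

RE ≈ 0.914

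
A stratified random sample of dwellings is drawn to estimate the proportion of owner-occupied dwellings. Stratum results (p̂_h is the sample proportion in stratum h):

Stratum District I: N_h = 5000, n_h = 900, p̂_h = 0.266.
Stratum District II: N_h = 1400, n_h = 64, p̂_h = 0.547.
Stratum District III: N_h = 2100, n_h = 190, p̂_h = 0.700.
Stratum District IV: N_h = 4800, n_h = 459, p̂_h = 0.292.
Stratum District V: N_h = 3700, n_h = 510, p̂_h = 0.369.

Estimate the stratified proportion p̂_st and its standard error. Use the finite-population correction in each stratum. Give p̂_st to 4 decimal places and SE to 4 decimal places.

N = 17000; stratum weights W_h = N_h/N.
p̂_st = Σ W_h p̂_h = (5000·0.266 + 1400·0.547 + 2100·0.700 + 4800·0.292 + 3700·0.369)/17000 = 0.37251
V̂(p̂_st) = Σ W_h² (1 − n_h/N_h) p̂_h(1−p̂_h)/(n_h−1):
  stratum District I: (5000/17000)²·(1 − 900/5000)·0.266·0.734/899 = 1.54054e-05
  stratum District II: (1400/17000)²·(1 − 64/1400)·0.547·0.453/63 = 2.54555e-05
  stratum District III: (2100/17000)²·(1 − 190/2100)·0.700·0.300/189 = 1.5421e-05
  stratum District IV: (4800/17000)²·(1 − 459/4800)·0.292·0.708/458 = 3.2545e-05
  stratum District V: (3700/17000)²·(1 − 510/3700)·0.369·0.631/509 = 1.86824e-05
V̂(p̂_st) = 0.000107509; SE = √V̂ = 0.0103687

p̂_st ≈ 0.3725, SE ≈ 0.0104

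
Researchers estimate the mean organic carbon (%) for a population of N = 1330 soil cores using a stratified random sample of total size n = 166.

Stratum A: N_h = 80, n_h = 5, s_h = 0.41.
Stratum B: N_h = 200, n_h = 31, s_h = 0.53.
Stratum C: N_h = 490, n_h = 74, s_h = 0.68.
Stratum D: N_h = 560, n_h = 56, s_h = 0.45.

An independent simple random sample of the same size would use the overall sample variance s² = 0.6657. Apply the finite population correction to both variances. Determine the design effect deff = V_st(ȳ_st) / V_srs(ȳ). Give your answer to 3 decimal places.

deff ≈ 0.451

V̂(ȳ_st) = Σ W_h² (1 − n_h/N_h) s_h²/n_h, with W_h = N_h/N and N = 1330:
  stratum A: (80/1330)²·(1 − 5/80)·0.41²/5 = 0.000114037
  stratum B: (200/1330)²·(1 − 31/200)·0.53²/31 = 0.000173142
  stratum C: (490/1330)²·(1 − 74/490)·0.68²/74 = 0.000720066
  stratum D: (560/1330)²·(1 − 56/560)·0.45²/56 = 0.000576969
V_st = 0.00158421
V_srs = (1 − 166/1330)·0.6657/166 = 0.00350971
deff = V_st / V_srs = 0.00158421/0.00350971 = 0.4514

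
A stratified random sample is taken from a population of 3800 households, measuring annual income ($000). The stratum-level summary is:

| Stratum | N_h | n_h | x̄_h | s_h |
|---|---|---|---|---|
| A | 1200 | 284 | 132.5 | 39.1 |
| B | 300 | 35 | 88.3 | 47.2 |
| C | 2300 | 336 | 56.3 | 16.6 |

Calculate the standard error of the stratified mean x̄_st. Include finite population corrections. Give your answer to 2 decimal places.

SE(x̄_st) ≈ 1.01

V̂(x̄_st) = Σ W_h² (1 − n_h/N_h) s_h²/n_h, with W_h = N_h/N and N = 3800:
  stratum A: (1200/3800)²·(1 − 284/1200)·39.1²/284 = 0.409774
  stratum B: (300/3800)²·(1 − 35/300)·47.2²/35 = 0.350442
  stratum C: (2300/3800)²·(1 − 336/2300)·16.6²/336 = 0.256554
V̂(x̄_st) = 1.01677
SE(x̄_st) = √1.01677 = 1.00835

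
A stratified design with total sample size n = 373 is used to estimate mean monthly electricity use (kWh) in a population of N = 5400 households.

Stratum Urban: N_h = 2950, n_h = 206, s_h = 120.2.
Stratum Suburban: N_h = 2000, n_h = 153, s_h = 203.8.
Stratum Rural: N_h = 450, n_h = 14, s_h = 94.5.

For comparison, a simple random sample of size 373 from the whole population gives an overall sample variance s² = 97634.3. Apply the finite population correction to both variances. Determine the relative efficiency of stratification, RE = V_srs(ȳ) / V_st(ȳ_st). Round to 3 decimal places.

V̂(ȳ_st) = Σ W_h² (1 − n_h/N_h) s_h²/n_h, with W_h = N_h/N and N = 5400:
  stratum Urban: (2950/5400)²·(1 − 206/2950)·120.2²/206 = 19.4697
  stratum Suburban: (2000/5400)²·(1 − 153/2000)·203.8²/153 = 34.3895
  stratum Rural: (450/5400)²·(1 − 14/450)·94.5²/14 = 4.29188
V_st = 58.1512
V_srs = (1 − 373/5400)·97634.3/373 = 243.674
Relative efficiency = V_srs / V_st = 243.674/58.1512 = 4.1904

RE ≈ 4.190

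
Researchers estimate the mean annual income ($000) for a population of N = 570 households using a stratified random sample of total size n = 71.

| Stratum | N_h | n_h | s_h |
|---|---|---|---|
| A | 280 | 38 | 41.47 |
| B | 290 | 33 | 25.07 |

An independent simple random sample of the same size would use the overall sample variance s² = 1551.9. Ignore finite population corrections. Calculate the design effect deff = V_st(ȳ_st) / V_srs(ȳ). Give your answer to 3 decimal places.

V̂(ȳ_st) = Σ W_h² s_h²/n_h, with W_h = N_h/N and N = 570:
  stratum A: (280/570)²·41.47²/38 = 10.9207
  stratum B: (290/570)²·25.07²/33 = 4.92993
V_st = 15.8506
V_srs = s²/n = 1551.9/71 = 21.8577
deff = V_st / V_srs = 15.8506/21.8577 = 0.7252

deff ≈ 0.725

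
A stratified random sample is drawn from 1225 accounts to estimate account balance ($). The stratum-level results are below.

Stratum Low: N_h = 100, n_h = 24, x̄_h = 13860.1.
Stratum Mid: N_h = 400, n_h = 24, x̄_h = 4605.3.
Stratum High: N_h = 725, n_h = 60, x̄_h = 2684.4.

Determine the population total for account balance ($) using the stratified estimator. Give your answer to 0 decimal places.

τ̂_st = Σ N_h x̄_h = 100·13860.1 + 400·4605.3 + 725·2684.4 = 5174320

τ̂_st ≈ 5174320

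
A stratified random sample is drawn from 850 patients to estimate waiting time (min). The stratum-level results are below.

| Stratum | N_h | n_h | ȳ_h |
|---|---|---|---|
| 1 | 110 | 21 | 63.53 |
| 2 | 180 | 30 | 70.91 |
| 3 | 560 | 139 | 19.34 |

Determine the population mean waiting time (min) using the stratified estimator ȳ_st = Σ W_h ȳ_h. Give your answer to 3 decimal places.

ȳ_st ≈ 35.979

N = Σ N_h = 850. Stratum weights W_h = N_h/N.
ȳ_st = (110·63.53 + 180·70.91 + 560·19.34) / 850 = 35.97941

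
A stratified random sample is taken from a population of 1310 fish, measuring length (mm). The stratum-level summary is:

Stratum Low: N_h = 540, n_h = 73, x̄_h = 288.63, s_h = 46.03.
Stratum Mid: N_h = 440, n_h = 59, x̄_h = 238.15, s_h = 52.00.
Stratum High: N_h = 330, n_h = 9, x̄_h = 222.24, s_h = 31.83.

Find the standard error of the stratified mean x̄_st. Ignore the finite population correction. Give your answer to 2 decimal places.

V̂(x̄_st) = Σ W_h² s_h²/n_h, with W_h = N_h/N and N = 1310:
  stratum Low: (540/1310)²·46.03²/73 = 4.93178
  stratum Mid: (440/1310)²·52.00²/59 = 5.17032
  stratum High: (330/1310)²·31.83²/9 = 7.14358
V̂(x̄_st) = 17.2457
SE(x̄_st) = √17.2457 = 4.15279

SE(x̄_st) ≈ 4.15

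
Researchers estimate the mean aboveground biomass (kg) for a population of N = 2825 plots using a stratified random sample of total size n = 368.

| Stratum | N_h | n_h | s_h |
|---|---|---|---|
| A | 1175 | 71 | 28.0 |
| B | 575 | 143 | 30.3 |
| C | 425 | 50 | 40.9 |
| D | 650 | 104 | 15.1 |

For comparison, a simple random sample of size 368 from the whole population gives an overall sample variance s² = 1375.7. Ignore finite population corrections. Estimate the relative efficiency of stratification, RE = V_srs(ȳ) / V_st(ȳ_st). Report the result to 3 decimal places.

V̂(ȳ_st) = Σ W_h² s_h²/n_h, with W_h = N_h/N and N = 2825:
  stratum A: (1175/2825)²·28.0²/71 = 1.91028
  stratum B: (575/2825)²·30.3²/143 = 0.265979
  stratum C: (425/2825)²·40.9²/50 = 0.757212
  stratum D: (650/2825)²·15.1²/104 = 0.116067
V_st = 3.04954
V_srs = s²/n = 1375.7/368 = 3.73832
Relative efficiency = V_srs / V_st = 3.73832/3.04954 = 1.2259

RE ≈ 1.226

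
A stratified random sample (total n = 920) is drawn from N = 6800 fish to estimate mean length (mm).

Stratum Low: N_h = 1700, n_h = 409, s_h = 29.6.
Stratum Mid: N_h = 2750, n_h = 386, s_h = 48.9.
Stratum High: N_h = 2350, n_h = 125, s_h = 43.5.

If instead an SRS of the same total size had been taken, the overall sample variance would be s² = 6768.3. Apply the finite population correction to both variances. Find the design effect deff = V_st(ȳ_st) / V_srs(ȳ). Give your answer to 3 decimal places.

deff ≈ 0.422

V̂(ȳ_st) = Σ W_h² (1 − n_h/N_h) s_h²/n_h, with W_h = N_h/N and N = 6800:
  stratum Low: (1700/6800)²·(1 − 409/1700)·29.6²/409 = 0.101676
  stratum Mid: (2750/6800)²·(1 − 386/2750)·48.9²/386 = 0.870949
  stratum High: (2350/6800)²·(1 − 125/2350)·43.5²/125 = 1.71178
V_st = 2.68441
V_srs = (1 − 920/6800)·6768.3/920 = 6.36151
deff = V_st / V_srs = 2.68441/6.36151 = 0.4220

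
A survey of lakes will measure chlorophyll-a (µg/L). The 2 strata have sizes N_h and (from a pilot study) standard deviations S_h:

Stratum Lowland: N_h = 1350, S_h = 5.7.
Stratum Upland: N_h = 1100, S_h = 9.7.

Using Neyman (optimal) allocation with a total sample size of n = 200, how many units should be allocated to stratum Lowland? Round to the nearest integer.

Neyman allocation: n_h = n · N_h S_h / Σ N_i S_i, with n = 200.
  stratum Lowland: N_h·S_h = 1350·5.7 = 7695.00
  stratum Upland: N_h·S_h = 1100·9.7 = 10670.00
Σ N_h S_h = 18365.00
n for stratum Lowland = 200·7695.00/18365.00 = 83.801 → 84

84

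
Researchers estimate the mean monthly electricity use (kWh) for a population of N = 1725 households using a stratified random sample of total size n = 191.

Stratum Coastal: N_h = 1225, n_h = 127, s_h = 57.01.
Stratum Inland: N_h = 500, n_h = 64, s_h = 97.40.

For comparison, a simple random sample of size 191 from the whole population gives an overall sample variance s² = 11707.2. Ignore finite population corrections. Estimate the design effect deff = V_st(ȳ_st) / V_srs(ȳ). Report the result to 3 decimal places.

deff ≈ 0.414

V̂(ȳ_st) = Σ W_h² s_h²/n_h, with W_h = N_h/N and N = 1725:
  stratum Coastal: (1225/1725)²·57.01²/127 = 12.906
  stratum Inland: (500/1725)²·97.40²/64 = 12.4537
V_st = 25.3598
V_srs = s²/n = 11707.2/191 = 61.2942
deff = V_st / V_srs = 25.3598/61.2942 = 0.4137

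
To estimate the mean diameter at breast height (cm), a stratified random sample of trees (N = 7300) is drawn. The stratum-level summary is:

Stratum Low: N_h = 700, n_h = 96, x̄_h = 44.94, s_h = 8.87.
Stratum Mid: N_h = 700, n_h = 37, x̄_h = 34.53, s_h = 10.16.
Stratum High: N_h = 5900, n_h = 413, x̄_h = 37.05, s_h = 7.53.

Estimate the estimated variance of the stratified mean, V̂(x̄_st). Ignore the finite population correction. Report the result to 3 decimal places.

V̂(x̄_st) ≈ 0.123

V̂(x̄_st) = Σ W_h² s_h²/n_h, with W_h = N_h/N and N = 7300:
  stratum Low: (700/7300)²·8.87²/96 = 0.00753575
  stratum Mid: (700/7300)²·10.16²/37 = 0.0256529
  stratum High: (5900/7300)²·7.53²/413 = 0.0896805
V̂(x̄_st) = 0.122869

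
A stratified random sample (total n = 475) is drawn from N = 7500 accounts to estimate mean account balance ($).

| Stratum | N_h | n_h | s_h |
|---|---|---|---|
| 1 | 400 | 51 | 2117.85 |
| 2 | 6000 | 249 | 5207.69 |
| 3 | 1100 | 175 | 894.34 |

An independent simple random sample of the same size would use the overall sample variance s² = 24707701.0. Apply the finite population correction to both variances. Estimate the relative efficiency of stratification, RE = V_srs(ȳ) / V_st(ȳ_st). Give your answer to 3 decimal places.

V̂(ȳ_st) = Σ W_h² (1 − n_h/N_h) s_h²/n_h, with W_h = N_h/N and N = 7500:
  stratum 1: (400/7500)²·(1 − 51/400)·2117.85²/51 = 218.265
  stratum 2: (6000/7500)²·(1 − 249/6000)·5207.69²/249 = 66813.3
  stratum 3: (1100/7500)²·(1 − 175/1100)·894.34²/175 = 82.6759
V_st = 67114.3
V_srs = (1 − 475/7500)·24707701.0/475 = 48721.9
Relative efficiency = V_srs / V_st = 48721.9/67114.3 = 0.7260

RE ≈ 0.726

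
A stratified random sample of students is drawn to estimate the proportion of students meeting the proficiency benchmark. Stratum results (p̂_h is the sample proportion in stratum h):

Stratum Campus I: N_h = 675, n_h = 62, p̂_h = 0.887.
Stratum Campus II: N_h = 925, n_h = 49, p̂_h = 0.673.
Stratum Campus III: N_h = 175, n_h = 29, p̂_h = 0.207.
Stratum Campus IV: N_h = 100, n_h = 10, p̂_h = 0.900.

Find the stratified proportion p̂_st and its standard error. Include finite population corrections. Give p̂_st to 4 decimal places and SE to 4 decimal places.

N = 1875; stratum weights W_h = N_h/N.
p̂_st = Σ W_h p̂_h = (675·0.887 + 925·0.673 + 175·0.207 + 100·0.900)/1875 = 0.71865
V̂(p̂_st) = Σ W_h² (1 − n_h/N_h) p̂_h(1−p̂_h)/(n_h−1):
  stratum Campus I: (675/1875)²·(1 − 62/675)·0.887·0.113/61 = 0.00019339
  stratum Campus II: (925/1875)²·(1 − 49/925)·0.673·0.327/48 = 0.00105673
  stratum Campus III: (175/1875)²·(1 − 29/175)·0.207·0.793/28 = 4.26063e-05
  stratum Campus IV: (100/1875)²·(1 − 10/100)·0.900·0.100/9 = 2.56e-05
V̂(p̂_st) = 0.00131833; SE = √V̂ = 0.0363088

p̂_st ≈ 0.7187, SE ≈ 0.0363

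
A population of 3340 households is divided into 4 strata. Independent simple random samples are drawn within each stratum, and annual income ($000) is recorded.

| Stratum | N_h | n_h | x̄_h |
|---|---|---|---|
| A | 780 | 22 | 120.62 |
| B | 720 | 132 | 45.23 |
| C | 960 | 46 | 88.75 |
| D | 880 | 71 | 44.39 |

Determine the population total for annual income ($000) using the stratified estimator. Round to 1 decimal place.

τ̂_st ≈ 250912.4

τ̂_st = Σ N_h x̄_h = 780·120.62 + 720·45.23 + 960·88.75 + 880·44.39 = 250912.4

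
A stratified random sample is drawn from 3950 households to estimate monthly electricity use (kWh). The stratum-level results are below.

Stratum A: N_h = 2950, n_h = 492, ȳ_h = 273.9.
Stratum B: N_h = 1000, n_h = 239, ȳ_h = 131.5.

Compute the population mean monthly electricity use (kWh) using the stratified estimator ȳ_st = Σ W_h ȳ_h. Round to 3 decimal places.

ȳ_st ≈ 237.849

N = Σ N_h = 3950. Stratum weights W_h = N_h/N.
ȳ_st = (2950·273.9 + 1000·131.5) / 3950 = 237.84937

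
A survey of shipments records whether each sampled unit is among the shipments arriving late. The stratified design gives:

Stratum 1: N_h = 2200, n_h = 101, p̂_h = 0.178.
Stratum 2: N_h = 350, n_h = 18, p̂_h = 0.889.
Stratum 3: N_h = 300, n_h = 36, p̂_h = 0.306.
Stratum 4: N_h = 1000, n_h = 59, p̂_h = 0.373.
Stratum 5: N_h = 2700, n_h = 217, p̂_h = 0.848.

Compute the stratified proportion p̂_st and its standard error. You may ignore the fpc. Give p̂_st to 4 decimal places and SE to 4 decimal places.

N = 6550; stratum weights W_h = N_h/N.
p̂_st = Σ W_h p̂_h = (2200·0.178 + 350·0.889 + 300·0.306 + 1000·0.373 + 2700·0.848)/6550 = 0.52781
V̂(p̂_st) = Σ W_h² p̂_h(1−p̂_h)/(n_h−1):
  stratum 1: (2200/6550)²·0.178·0.822/100 = 0.000165065
  stratum 2: (350/6550)²·0.889·0.111/17 = 1.65741e-05
  stratum 3: (300/6550)²·0.306·0.694/35 = 1.27284e-05
  stratum 4: (1000/6550)²·0.373·0.627/58 = 9.39866e-05
  stratum 5: (2700/6550)²·0.848·0.152/216 = 0.000101398
V̂(p̂_st) = 0.000389752; SE = √V̂ = 0.0197421

p̂_st ≈ 0.5278, SE ≈ 0.0197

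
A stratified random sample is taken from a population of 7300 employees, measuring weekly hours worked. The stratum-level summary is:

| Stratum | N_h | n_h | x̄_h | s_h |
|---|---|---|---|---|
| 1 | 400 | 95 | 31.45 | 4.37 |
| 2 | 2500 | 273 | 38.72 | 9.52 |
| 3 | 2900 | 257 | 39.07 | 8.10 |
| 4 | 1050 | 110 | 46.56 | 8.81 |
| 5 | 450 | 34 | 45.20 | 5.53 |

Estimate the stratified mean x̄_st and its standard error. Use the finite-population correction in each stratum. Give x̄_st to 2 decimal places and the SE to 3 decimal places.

x̄_st = Σ W_h x̄_h = (400·31.45 + 2500·38.72 + 2900·39.07 + 1050·46.56 + 450·45.20)/7300 = 39.98781
V̂(x̄_st) = Σ W_h² (1 − n_h/N_h) s_h²/n_h, with W_h = N_h/N and N = 7300:
  stratum 1: (400/7300)²·(1 − 95/400)·4.37²/95 = 0.000460207
  stratum 2: (2500/7300)²·(1 − 273/2500)·9.52²/273 = 0.0346837
  stratum 3: (2900/7300)²·(1 − 257/2900)·8.10²/257 = 0.0367186
  stratum 4: (1050/7300)²·(1 − 110/1050)·8.81²/110 = 0.0130686
  stratum 5: (450/7300)²·(1 − 34/450)·5.53²/34 = 0.0031596
V̂(x̄_st) = 0.0880908
SE(x̄_st) = √0.0880908 = 0.296801

x̄_st ≈ 39.99, SE ≈ 0.297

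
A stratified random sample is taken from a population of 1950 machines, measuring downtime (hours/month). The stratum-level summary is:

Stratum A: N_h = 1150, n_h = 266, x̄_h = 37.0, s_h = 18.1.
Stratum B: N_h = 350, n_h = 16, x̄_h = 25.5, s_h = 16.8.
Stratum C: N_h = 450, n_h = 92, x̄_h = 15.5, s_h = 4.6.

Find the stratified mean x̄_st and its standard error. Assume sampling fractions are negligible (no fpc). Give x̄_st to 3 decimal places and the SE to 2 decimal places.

x̄_st ≈ 29.974, SE ≈ 1.00

x̄_st = Σ W_h x̄_h = (1150·37.0 + 350·25.5 + 450·15.5)/1950 = 29.97436
V̂(x̄_st) = Σ W_h² s_h²/n_h, with W_h = N_h/N and N = 1950:
  stratum A: (1150/1950)²·18.1²/266 = 0.428353
  stratum B: (350/1950)²·16.8²/16 = 0.568284
  stratum C: (450/1950)²·4.6²/92 = 0.0122485
V̂(x̄_st) = 1.00889
SE(x̄_st) = √1.00889 = 1.00443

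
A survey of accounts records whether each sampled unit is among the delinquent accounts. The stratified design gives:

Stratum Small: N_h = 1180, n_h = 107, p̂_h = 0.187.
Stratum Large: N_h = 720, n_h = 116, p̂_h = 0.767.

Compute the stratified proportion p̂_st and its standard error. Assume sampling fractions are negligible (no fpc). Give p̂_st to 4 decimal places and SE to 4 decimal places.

p̂_st ≈ 0.4068, SE ≈ 0.0279

N = 1900; stratum weights W_h = N_h/N.
p̂_st = Σ W_h p̂_h = (1180·0.187 + 720·0.767)/1900 = 0.40679
V̂(p̂_st) = Σ W_h² p̂_h(1−p̂_h)/(n_h−1):
  stratum Small: (1180/1900)²·0.187·0.813/106 = 0.000553201
  stratum Large: (720/1900)²·0.767·0.233/115 = 0.000223157
V̂(p̂_st) = 0.000776359; SE = √V̂ = 0.0278632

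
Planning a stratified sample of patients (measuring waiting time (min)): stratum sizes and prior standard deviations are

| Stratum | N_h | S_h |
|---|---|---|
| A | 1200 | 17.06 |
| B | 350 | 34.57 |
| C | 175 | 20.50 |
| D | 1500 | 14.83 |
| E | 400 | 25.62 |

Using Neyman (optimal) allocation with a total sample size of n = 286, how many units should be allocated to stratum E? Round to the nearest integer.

43

Neyman allocation: n_h = n · N_h S_h / Σ N_i S_i, with n = 286.
  stratum A: N_h·S_h = 1200·17.06 = 20472.00
  stratum B: N_h·S_h = 350·34.57 = 12099.50
  stratum C: N_h·S_h = 175·20.50 = 3587.50
  stratum D: N_h·S_h = 1500·14.83 = 22245.00
  stratum E: N_h·S_h = 400·25.62 = 10248.00
Σ N_h S_h = 68652.00
n for stratum E = 286·10248.00/68652.00 = 42.693 → 43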